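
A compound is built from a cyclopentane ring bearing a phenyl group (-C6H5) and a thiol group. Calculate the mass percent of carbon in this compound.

74.10%

Atom tally by fragment:
  cyclopentane ring core → C:5 H:10
  (− 2 ring H displaced by substituents)
  + C6H5 → C:6 H:5
  + SH → S:1 H:1
Element totals:
  C: 11
  H: 14
  S: 1
Molecular formula: C11H14S.
Molar mass = 178.293 g/mol.
Mass from C: 11 × 12.011 = 132.121 g/mol.
%C = 132.121 / 178.293 × 100 = 74.10%.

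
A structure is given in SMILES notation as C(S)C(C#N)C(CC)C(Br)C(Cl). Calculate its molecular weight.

Atom tally by fragment:
  HSCH2 → C:1 H:3 S:1
  CH(CN) → C:2 H:1 N:1
  CH(C2H5) → C:3 H:6
  CH(Br) → C:1 H:1 Br:1
  CH2Cl → C:1 H:2 Cl:1
Element totals:
  C: 8
  H: 13
  Br: 1
  Cl: 1
  N: 1
  S: 1
Molecular formula: C8H13BrClNS.
  M = 8(12.011) + 13(1.008) + 79.904 + 35.45 + 14.007 + 32.06
    = 96.088 + 13.104 + 79.904 + 35.450 + 14.007 + 32.060 = 270.613

270.61 g/mol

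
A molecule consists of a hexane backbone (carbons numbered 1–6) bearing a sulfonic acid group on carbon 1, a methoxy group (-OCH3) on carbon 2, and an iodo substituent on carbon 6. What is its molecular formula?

C7H15IO4S

Atom tally by fragment:
  HO3SCH2 → C:1 H:3 S:1 O:3
  CH(OCH3) → C:2 H:4 O:1
  CH2 → C:1 H:2
  CH2 → C:1 H:2
  CH2 → C:1 H:2
  CH2I → C:1 H:2 I:1
Element totals:
  C: 7
  H: 15
  I: 1
  O: 4
  S: 1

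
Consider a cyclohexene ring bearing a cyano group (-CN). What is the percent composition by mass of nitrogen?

Atom tally by fragment:
  cyclohexene ring core → C:6 H:10
  (− 1 ring H displaced by substituents)
  + CN → C:1 N:1
Element totals:
  C: 7
  H: 9
  N: 1
Molecular formula: C7H9N.
Molar mass = 107.156 g/mol.
Mass from N: 1 × 14.007 = 14.007 g/mol.
%N = 14.007 / 107.156 × 100 = 13.07%.

13.07%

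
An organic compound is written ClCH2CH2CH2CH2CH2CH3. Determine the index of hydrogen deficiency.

0

Element totals:
  C: 6
  H: 13
  Cl: 1
Molecular formula: C6H13Cl.
DoU = (2C + 2 + N − H − X) / 2 = (2·6 + 2 + 0 − 13 − 1) / 2 = 0.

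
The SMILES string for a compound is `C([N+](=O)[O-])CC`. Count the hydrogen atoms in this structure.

Atom tally by fragment:
  O2NCH2 → C:1 H:2 N:1 O:2
  CH2 → C:1 H:2
  CH3 → C:1 H:3
Element totals:
  C: 3
  H: 7
  N: 1
  O: 2

7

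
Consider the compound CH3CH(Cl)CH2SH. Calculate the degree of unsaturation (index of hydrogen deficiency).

0

Element totals:
  C: 3
  H: 7
  Cl: 1
  S: 1
Molecular formula: C3H7ClS.
DoU = (2C + 2 + N − H − X) / 2 = (2·3 + 2 + 0 − 7 − 1) / 2 = 0.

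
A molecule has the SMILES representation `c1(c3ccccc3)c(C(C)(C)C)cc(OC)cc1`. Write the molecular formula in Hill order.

Atom tally by fragment:
  benzene ring core → C:6 H:6
  (− 3 ring H displaced by substituents)
  + C6H5 → C:6 H:5
  + C(CH3)3 → C:4 H:9
  + OCH3 → C:1 H:3 O:1
Element totals:
  C: 17
  H: 20
  O: 1

C17H20O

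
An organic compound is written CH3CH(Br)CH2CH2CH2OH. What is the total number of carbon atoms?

Atom tally by fragment:
  CH3 → C:1 H:3
  CH(Br) → C:1 H:1 Br:1
  CH2 → C:1 H:2
  CH2CH2OH → C:2 H:5 O:1
Element totals:
  C: 5
  H: 11
  Br: 1
  O: 1

5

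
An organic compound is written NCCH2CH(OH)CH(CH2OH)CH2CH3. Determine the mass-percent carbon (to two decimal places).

58.72%

Element totals:
  C: 7
  H: 13
  N: 1
  O: 2
Molecular formula: C7H13NO2.
Molar mass = 143.186 g/mol.
Mass from C: 7 × 12.011 = 84.077 g/mol.
%C = 84.077 / 143.186 × 100 = 58.72%.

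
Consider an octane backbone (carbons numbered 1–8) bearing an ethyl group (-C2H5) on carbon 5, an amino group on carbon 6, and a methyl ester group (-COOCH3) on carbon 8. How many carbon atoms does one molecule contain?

Atom tally by fragment:
  CH3 → C:1 H:3
  CH2 → C:1 H:2
  CH2 → C:1 H:2
  CH2 → C:1 H:2
  CH(C2H5) → C:3 H:6
  CH(NH2) → C:1 H:3 N:1
  CH2 → C:1 H:2
  CH2COOCH3 → C:3 H:5 O:2
Element totals:
  C: 12
  H: 25
  N: 1
  O: 2

12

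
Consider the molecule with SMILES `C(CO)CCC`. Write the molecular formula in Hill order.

C5H12O

Atom tally by fragment:
  HOCH2CH2 → C:2 H:5 O:1
  CH2 → C:1 H:2
  CH2 → C:1 H:2
  CH3 → C:1 H:3
Element totals:
  C: 5
  H: 12
  O: 1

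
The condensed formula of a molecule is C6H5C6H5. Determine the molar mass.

154.21 g/mol

Atom tally by fragment:
  benzene ring core → C:6 H:6
  (− 1 ring H displaced by substituents)
  + C6H5 → C:6 H:5
Element totals:
  C: 12
  H: 10
Molecular formula: C12H10.
  M = 12(12.011) + 10(1.008)
    = 144.132 + 10.080 = 154.212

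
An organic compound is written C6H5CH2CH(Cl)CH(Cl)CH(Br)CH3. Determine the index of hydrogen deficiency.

Atom tally by fragment:
  C6H5CH2 → C:7 H:7
  CH(Cl) → C:1 H:1 Cl:1
  CH(Cl) → C:1 H:1 Cl:1
  CH(Br) → C:1 H:1 Br:1
  CH3 → C:1 H:3
Element totals:
  C: 11
  H: 13
  Br: 1
  Cl: 2
Molecular formula: C11H13BrCl2.
DoU = (2C + 2 + N − H − X) / 2 = (2·11 + 2 + 0 − 13 − 3) / 2 = 4.

4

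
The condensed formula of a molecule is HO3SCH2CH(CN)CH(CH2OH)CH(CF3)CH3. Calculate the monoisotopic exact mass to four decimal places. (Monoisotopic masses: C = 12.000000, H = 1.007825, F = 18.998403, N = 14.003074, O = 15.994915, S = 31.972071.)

275.0439

Element totals:
  C: 8
  H: 12
  F: 3
  N: 1
  O: 4
  S: 1
Molecular formula: C8H12F3NO4S.
  M = 8(12.0) + 12(1.007825) + 3(18.998403) + 14.003074 + 4(15.994915) + 31.972071
    = 96.000000 + 12.093900 + 56.995209 + 14.003074 + 63.979660 + 31.972071 = 275.043914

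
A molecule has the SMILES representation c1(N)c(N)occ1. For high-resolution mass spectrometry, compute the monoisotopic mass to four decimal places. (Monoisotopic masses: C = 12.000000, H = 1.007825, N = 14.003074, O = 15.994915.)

98.0480

Atom tally by fragment:
  furan ring core → C:4 H:4 O:1
  (− 2 ring H displaced by substituents)
  + NH2 → N:1 H:2
  + NH2 → N:1 H:2
Element totals:
  C: 4
  H: 6
  N: 2
  O: 1
Molecular formula: C4H6N2O.
  M = 4(12.0) + 6(1.007825) + 2(14.003074) + 15.994915
    = 48.000000 + 6.046950 + 28.006148 + 15.994915 = 98.048013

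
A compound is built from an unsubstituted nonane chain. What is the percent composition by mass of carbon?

Atom tally by fragment:
  CH3 → C:1 H:3
  CH2 → C:1 H:2
  CH2 → C:1 H:2
  CH2 → C:1 H:2
  CH2 → C:1 H:2
  CH2 → C:1 H:2
  CH2 → C:1 H:2
  CH2 → C:1 H:2
  CH3 → C:1 H:3
Element totals:
  C: 9
  H: 20
Molecular formula: C9H20.
Molar mass = 128.259 g/mol.
Mass from C: 9 × 12.011 = 108.099 g/mol.
%C = 108.099 / 128.259 × 100 = 84.28%.

84.28%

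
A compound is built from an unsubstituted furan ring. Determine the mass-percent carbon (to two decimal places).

Atom tally by fragment:
  furan ring core → C:4 H:4 O:1
Element totals:
  C: 4
  H: 4
  O: 1
Molecular formula: C4H4O.
Molar mass = 68.075 g/mol.
Mass from C: 4 × 12.011 = 48.044 g/mol.
%C = 48.044 / 68.075 × 100 = 70.58%.

70.58%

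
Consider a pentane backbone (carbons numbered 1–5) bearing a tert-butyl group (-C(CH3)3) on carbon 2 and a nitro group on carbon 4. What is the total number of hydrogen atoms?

19

Atom tally by fragment:
  CH3 → C:1 H:3
  CH(C(CH3)3) → C:5 H:10
  CH2 → C:1 H:2
  CH(NO2) → C:1 H:1 N:1 O:2
  CH3 → C:1 H:3
Element totals:
  C: 9
  H: 19
  N: 1
  O: 2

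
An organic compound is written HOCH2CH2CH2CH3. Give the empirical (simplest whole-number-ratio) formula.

Atom tally by fragment:
  HOCH2CH2 → C:2 H:5 O:1
  CH2 → C:1 H:2
  CH3 → C:1 H:3
Element totals:
  C: 4
  H: 10
  O: 1
Molecular formula: C4H10O.
gcd of subscripts (4, 10, 1) = 1, so the empirical formula equals the molecular formula.

C4H10O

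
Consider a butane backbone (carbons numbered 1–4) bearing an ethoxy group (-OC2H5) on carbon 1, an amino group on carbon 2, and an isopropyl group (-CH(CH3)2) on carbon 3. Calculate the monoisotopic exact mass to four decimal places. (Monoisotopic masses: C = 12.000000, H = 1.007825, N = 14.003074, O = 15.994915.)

159.1623

Atom tally by fragment:
  C2H5OCH2 → C:3 H:7 O:1
  CH(NH2) → C:1 H:3 N:1
  CH(CH(CH3)2) → C:4 H:8
  CH3 → C:1 H:3
Element totals:
  C: 9
  H: 21
  N: 1
  O: 1
Molecular formula: C9H21NO.
  M = 9(12.0) + 21(1.007825) + 14.003074 + 15.994915
    = 108.000000 + 21.164325 + 14.003074 + 15.994915 = 159.162314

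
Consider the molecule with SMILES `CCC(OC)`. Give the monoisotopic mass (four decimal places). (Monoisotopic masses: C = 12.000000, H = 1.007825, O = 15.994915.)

Atom tally by fragment:
  CH3 → C:1 H:3
  CH2 → C:1 H:2
  CH2OCH3 → C:2 H:5 O:1
Element totals:
  C: 4
  H: 10
  O: 1
Molecular formula: C4H10O.
  M = 4(12.0) + 10(1.007825) + 15.994915
    = 48.000000 + 10.078250 + 15.994915 = 74.073165

74.0732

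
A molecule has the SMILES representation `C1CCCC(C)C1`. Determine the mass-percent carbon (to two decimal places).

85.63%

Atom tally by fragment:
  cyclohexane ring core → C:6 H:12
  (− 1 ring H displaced by substituents)
  + CH3 → C:1 H:3
Element totals:
  C: 7
  H: 14
Molecular formula: C7H14.
Molar mass = 98.189 g/mol.
Mass from C: 7 × 12.011 = 84.077 g/mol.
%C = 84.077 / 98.189 × 100 = 85.63%.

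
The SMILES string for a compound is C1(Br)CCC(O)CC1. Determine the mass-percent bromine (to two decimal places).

Atom tally by fragment:
  cyclohexane ring core → C:6 H:12
  (− 2 ring H displaced by substituents)
  + Br → Br:1
  + OH → O:1 H:1
Element totals:
  C: 6
  H: 11
  Br: 1
  O: 1
Molecular formula: C6H11BrO.
Molar mass = 179.057 g/mol.
Mass from Br: 1 × 79.904 = 79.904 g/mol.
%Br = 79.904 / 179.057 × 100 = 44.62%.

44.62%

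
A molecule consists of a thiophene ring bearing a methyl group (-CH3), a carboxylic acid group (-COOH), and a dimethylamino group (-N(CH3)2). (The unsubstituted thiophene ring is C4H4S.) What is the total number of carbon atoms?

Atom tally by fragment:
  thiophene ring core → C:4 H:4 S:1
  (− 3 ring H displaced by substituents)
  + CH3 → C:1 H:3
  + COOH → C:1 H:1 O:2
  + N(CH3)2 → N:1 C:2 H:6
Element totals:
  C: 8
  H: 11
  N: 1
  O: 2
  S: 1

8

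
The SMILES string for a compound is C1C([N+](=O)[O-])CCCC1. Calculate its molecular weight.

Atom tally by fragment:
  cyclohexane ring core → C:6 H:12
  (− 1 ring H displaced by substituents)
  + NO2 → N:1 O:2
Element totals:
  C: 6
  H: 11
  N: 1
  O: 2
Molecular formula: C6H11NO2.
  M = 6(12.011) + 11(1.008) + 14.007 + 2(15.999)
    = 72.066 + 11.088 + 14.007 + 31.998 = 129.159

129.16 g/mol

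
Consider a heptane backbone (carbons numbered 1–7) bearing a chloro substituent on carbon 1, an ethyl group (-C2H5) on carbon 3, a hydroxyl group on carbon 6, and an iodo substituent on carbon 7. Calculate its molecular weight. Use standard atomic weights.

Atom tally by fragment:
  ClCH2 → C:1 H:2 Cl:1
  CH2 → C:1 H:2
  CH(C2H5) → C:3 H:6
  CH2 → C:1 H:2
  CH2 → C:1 H:2
  CH(OH) → C:1 H:2 O:1
  CH2I → C:1 H:2 I:1
Element totals:
  C: 9
  H: 18
  Cl: 1
  I: 1
  O: 1
Molecular formula: C9H18ClIO.
  M = 9(12.011) + 18(1.008) + 35.45 + 126.904 + 15.999
    = 108.099 + 18.144 + 35.450 + 126.904 + 15.999 = 304.596

304.60 g/mol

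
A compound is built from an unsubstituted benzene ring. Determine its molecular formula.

Atom tally by fragment:
  benzene ring core → C:6 H:6
Element totals:
  C: 6
  H: 6

C6H6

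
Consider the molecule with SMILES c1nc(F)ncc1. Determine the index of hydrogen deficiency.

Atom tally by fragment:
  pyrimidine ring core → C:4 H:4 N:2
  (− 1 ring H displaced by substituents)
  + F → F:1
Element totals:
  C: 4
  H: 3
  F: 1
  N: 2
Molecular formula: C4H3FN2.
DoU = (2C + 2 + N − H − X) / 2 = (2·4 + 2 + 2 − 3 − 1) / 2 = 4.

4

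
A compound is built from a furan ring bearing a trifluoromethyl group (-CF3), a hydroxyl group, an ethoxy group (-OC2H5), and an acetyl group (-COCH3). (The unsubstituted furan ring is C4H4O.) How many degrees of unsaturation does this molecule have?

Atom tally by fragment:
  furan ring core → C:4 H:4 O:1
  (− 4 ring H displaced by substituents)
  + CF3 → C:1 F:3
  + OH → O:1 H:1
  + OC2H5 → C:2 H:5 O:1
  + COCH3 → C:2 H:3 O:1
Element totals:
  C: 9
  H: 9
  F: 3
  O: 4
Molecular formula: C9H9F3O4.
DoU = (2C + 2 + N − H − X) / 2 = (2·9 + 2 + 0 − 9 − 3) / 2 = 4.

4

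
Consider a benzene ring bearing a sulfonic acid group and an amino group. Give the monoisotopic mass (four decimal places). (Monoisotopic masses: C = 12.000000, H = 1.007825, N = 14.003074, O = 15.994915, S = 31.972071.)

173.0147

Atom tally by fragment:
  benzene ring core → C:6 H:6
  (− 2 ring H displaced by substituents)
  + SO3H → S:1 O:3 H:1
  + NH2 → N:1 H:2
Element totals:
  C: 6
  H: 7
  N: 1
  O: 3
  S: 1
Molecular formula: C6H7NO3S.
  M = 6(12.0) + 7(1.007825) + 14.003074 + 3(15.994915) + 31.972071
    = 72.000000 + 7.054775 + 14.003074 + 47.984745 + 31.972071 = 173.014665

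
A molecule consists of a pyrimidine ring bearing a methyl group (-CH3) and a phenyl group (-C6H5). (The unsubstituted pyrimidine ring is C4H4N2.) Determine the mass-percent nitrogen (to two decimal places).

16.46%

Atom tally by fragment:
  pyrimidine ring core → C:4 H:4 N:2
  (− 2 ring H displaced by substituents)
  + CH3 → C:1 H:3
  + C6H5 → C:6 H:5
Element totals:
  C: 11
  H: 10
  N: 2
Molecular formula: C11H10N2.
Molar mass = 170.215 g/mol.
Mass from N: 2 × 14.007 = 28.014 g/mol.
%N = 28.014 / 170.215 × 100 = 16.46%.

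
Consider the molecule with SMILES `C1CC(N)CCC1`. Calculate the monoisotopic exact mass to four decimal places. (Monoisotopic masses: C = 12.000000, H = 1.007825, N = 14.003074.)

Atom tally by fragment:
  cyclohexane ring core → C:6 H:12
  (− 1 ring H displaced by substituents)
  + NH2 → N:1 H:2
Element totals:
  C: 6
  H: 13
  N: 1
Molecular formula: C6H13N.
  M = 6(12.0) + 13(1.007825) + 14.003074
    = 72.000000 + 13.101725 + 14.003074 = 99.104799

99.1048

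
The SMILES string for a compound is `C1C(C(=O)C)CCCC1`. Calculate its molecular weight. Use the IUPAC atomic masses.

126.20 g/mol

Atom tally by fragment:
  cyclohexane ring core → C:6 H:12
  (− 1 ring H displaced by substituents)
  + COCH3 → C:2 H:3 O:1
Element totals:
  C: 8
  H: 14
  O: 1
Molecular formula: C8H14O.
  M = 8(12.011) + 14(1.008) + 15.999
    = 96.088 + 14.112 + 15.999 = 126.199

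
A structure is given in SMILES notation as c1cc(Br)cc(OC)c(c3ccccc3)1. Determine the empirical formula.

C13H11BrO

Atom tally by fragment:
  benzene ring core → C:6 H:6
  (− 3 ring H displaced by substituents)
  + Br → Br:1
  + OCH3 → C:1 H:3 O:1
  + C6H5 → C:6 H:5
Element totals:
  C: 13
  H: 11
  Br: 1
  O: 1
Molecular formula: C13H11BrO.
gcd of subscripts (1, 13, 11, 1) = 1, so the empirical formula equals the molecular formula.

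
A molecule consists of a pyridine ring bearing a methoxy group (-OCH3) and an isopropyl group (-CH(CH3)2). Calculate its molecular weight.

151.21 g/mol

Atom tally by fragment:
  pyridine ring core → C:5 H:5 N:1
  (− 2 ring H displaced by substituents)
  + OCH3 → C:1 H:3 O:1
  + CH(CH3)2 → C:3 H:7
Element totals:
  C: 9
  H: 13
  N: 1
  O: 1
Molecular formula: C9H13NO.
  M = 9(12.011) + 13(1.008) + 14.007 + 15.999
    = 108.099 + 13.104 + 14.007 + 15.999 = 151.209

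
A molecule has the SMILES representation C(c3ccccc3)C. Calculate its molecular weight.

106.17 g/mol

Atom tally by fragment:
  C6H5CH2 → C:7 H:7
  CH3 → C:1 H:3
Element totals:
  C: 8
  H: 10
Molecular formula: C8H10.
  M = 8(12.011) + 10(1.008)
    = 96.088 + 10.080 = 106.168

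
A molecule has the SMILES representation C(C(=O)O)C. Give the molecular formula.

C3H6O2

Atom tally by fragment:
  HOOCCH2 → C:2 H:3 O:2
  CH3 → C:1 H:3
Element totals:
  C: 3
  H: 6
  O: 2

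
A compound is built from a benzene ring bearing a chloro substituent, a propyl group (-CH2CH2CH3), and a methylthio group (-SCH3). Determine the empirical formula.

C10H13ClS

Atom tally by fragment:
  benzene ring core → C:6 H:6
  (− 3 ring H displaced by substituents)
  + Cl → Cl:1
  + CH2CH2CH3 → C:3 H:7
  + SCH3 → C:1 H:3 S:1
Element totals:
  C: 10
  H: 13
  Cl: 1
  S: 1
Molecular formula: C10H13ClS.
gcd of subscripts (10, 1, 13, 1) = 1, so the empirical formula equals the molecular formula.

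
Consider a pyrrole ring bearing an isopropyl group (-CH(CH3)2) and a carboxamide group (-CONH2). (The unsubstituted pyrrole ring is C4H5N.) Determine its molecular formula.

Atom tally by fragment:
  pyrrole ring core → C:4 H:5 N:1
  (− 2 ring H displaced by substituents)
  + CH(CH3)2 → C:3 H:7
  + CONH2 → C:1 H:2 O:1 N:1
Element totals:
  C: 8
  H: 12
  N: 2
  O: 1

C8H12N2O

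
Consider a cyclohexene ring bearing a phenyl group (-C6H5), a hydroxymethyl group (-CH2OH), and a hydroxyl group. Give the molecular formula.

C13H16O2

Atom tally by fragment:
  cyclohexene ring core → C:6 H:10
  (− 3 ring H displaced by substituents)
  + C6H5 → C:6 H:5
  + CH2OH → C:1 H:3 O:1
  + OH → O:1 H:1
Element totals:
  C: 13
  H: 16
  O: 2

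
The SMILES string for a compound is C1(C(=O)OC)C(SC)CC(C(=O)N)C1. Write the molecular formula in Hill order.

C9H15NO3S

Atom tally by fragment:
  cyclopentane ring core → C:5 H:10
  (− 3 ring H displaced by substituents)
  + COOCH3 → C:2 H:3 O:2
  + SCH3 → C:1 H:3 S:1
  + CONH2 → C:1 H:2 O:1 N:1
Element totals:
  C: 9
  H: 15
  N: 1
  O: 3
  S: 1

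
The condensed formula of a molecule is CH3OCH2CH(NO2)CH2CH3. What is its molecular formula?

Atom tally by fragment:
  CH3OCH2 → C:2 H:5 O:1
  CH(NO2) → C:1 H:1 N:1 O:2
  CH2 → C:1 H:2
  CH3 → C:1 H:3
Element totals:
  C: 5
  H: 11
  N: 1
  O: 3

C5H11NO3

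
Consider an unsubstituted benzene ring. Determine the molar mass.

78.11 g/mol

Atom tally by fragment:
  benzene ring core → C:6 H:6
Element totals:
  C: 6
  H: 6
Molecular formula: C6H6.
  M = 6(12.011) + 6(1.008)
    = 72.066 + 6.048 = 78.114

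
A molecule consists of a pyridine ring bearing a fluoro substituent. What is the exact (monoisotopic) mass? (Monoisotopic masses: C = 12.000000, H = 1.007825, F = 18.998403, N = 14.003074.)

Atom tally by fragment:
  pyridine ring core → C:5 H:5 N:1
  (− 1 ring H displaced by substituents)
  + F → F:1
Element totals:
  C: 5
  H: 4
  F: 1
  N: 1
Molecular formula: C5H4FN.
  M = 5(12.0) + 4(1.007825) + 18.998403 + 14.003074
    = 60.000000 + 4.031300 + 18.998403 + 14.003074 = 97.032777

97.0328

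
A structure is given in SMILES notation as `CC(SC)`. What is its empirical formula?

C3H8S

Atom tally by fragment:
  CH3 → C:1 H:3
  CH2SCH3 → C:2 H:5 S:1
Element totals:
  C: 3
  H: 8
  S: 1
Molecular formula: C3H8S.
gcd of subscripts (3, 8, 1) = 1, so the empirical formula equals the molecular formula.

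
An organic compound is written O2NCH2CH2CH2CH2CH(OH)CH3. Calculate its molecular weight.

Element totals:
  C: 6
  H: 13
  N: 1
  O: 3
Molecular formula: C6H13NO3.
  M = 6(12.011) + 13(1.008) + 14.007 + 3(15.999)
    = 72.066 + 13.104 + 14.007 + 47.997 = 147.174

147.17 g/mol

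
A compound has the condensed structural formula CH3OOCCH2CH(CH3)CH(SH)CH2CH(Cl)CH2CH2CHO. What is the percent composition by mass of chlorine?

13.29%

Element totals:
  C: 11
  H: 19
  Cl: 1
  O: 3
  S: 1
Molecular formula: C11H19ClO3S.
Molar mass = 266.780 g/mol.
Mass from Cl: 1 × 35.45 = 35.450 g/mol.
%Cl = 35.450 / 266.780 × 100 = 13.29%.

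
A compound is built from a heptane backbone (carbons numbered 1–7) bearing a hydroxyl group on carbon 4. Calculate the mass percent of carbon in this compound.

Atom tally by fragment:
  CH3 → C:1 H:3
  CH2 → C:1 H:2
  CH2 → C:1 H:2
  CH(OH) → C:1 H:2 O:1
  CH2 → C:1 H:2
  CH2 → C:1 H:2
  CH3 → C:1 H:3
Element totals:
  C: 7
  H: 16
  O: 1
Molecular formula: C7H16O.
Molar mass = 116.204 g/mol.
Mass from C: 7 × 12.011 = 84.077 g/mol.
%C = 84.077 / 116.204 × 100 = 72.35%.

72.35%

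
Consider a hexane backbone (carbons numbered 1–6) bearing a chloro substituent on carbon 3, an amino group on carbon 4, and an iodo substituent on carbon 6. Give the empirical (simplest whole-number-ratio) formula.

C6H13ClIN

Atom tally by fragment:
  CH3 → C:1 H:3
  CH2 → C:1 H:2
  CH(Cl) → C:1 H:1 Cl:1
  CH(NH2) → C:1 H:3 N:1
  CH2 → C:1 H:2
  CH2I → C:1 H:2 I:1
Element totals:
  C: 6
  H: 13
  Cl: 1
  I: 1
  N: 1
Molecular formula: C6H13ClIN.
gcd of subscripts (6, 1, 13, 1, 1) = 1, so the empirical formula equals the molecular formula.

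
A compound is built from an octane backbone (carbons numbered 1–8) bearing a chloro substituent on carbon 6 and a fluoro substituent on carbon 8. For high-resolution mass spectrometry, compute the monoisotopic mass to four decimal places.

166.0925

Atom tally by fragment:
  CH3 → C:1 H:3
  CH2 → C:1 H:2
  CH2 → C:1 H:2
  CH2 → C:1 H:2
  CH2 → C:1 H:2
  CH(Cl) → C:1 H:1 Cl:1
  CH2 → C:1 H:2
  CH2F → C:1 H:2 F:1
Element totals:
  C: 8
  H: 16
  Cl: 1
  F: 1
Molecular formula: C8H16ClF.
  M = 8(12.0) + 16(1.007825) + 34.968853 + 18.998403
    = 96.000000 + 16.125200 + 34.968853 + 18.998403 = 166.092456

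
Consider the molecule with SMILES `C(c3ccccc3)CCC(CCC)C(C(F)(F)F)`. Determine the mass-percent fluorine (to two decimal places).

22.06%

Atom tally by fragment:
  C6H5CH2 → C:7 H:7
  CH2 → C:1 H:2
  CH2 → C:1 H:2
  CH(CH2CH2CH3) → C:4 H:8
  CH2CF3 → C:2 H:2 F:3
Element totals:
  C: 15
  H: 21
  F: 3
Molecular formula: C15H21F3.
Molar mass = 258.327 g/mol.
Mass from F: 3 × 18.998 = 56.994 g/mol.
%F = 56.994 / 258.327 × 100 = 22.06%.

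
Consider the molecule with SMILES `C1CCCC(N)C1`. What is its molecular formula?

Atom tally by fragment:
  cyclohexane ring core → C:6 H:12
  (− 1 ring H displaced by substituents)
  + NH2 → N:1 H:2
Element totals:
  C: 6
  H: 13
  N: 1

C6H13N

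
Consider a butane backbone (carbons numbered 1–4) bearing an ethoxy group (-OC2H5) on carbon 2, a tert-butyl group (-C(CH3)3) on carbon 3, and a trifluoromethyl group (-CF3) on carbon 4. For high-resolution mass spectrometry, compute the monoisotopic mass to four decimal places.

226.1544

Atom tally by fragment:
  CH3 → C:1 H:3
  CH(OC2H5) → C:3 H:6 O:1
  CH(C(CH3)3) → C:5 H:10
  CH2CF3 → C:2 H:2 F:3
Element totals:
  C: 11
  H: 21
  F: 3
  O: 1
Molecular formula: C11H21F3O.
  M = 11(12.0) + 21(1.007825) + 3(18.998403) + 15.994915
    = 132.000000 + 21.164325 + 56.995209 + 15.994915 = 226.154449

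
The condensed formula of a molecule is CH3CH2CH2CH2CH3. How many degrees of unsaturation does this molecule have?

0

Atom tally by fragment:
  CH3 → C:1 H:3
  CH2 → C:1 H:2
  CH2 → C:1 H:2
  CH2 → C:1 H:2
  CH3 → C:1 H:3
Element totals:
  C: 5
  H: 12
Molecular formula: C5H12.
DoU = (2C + 2 + N − H − X) / 2 = (2·5 + 2 + 0 − 12 − 0) / 2 = 0.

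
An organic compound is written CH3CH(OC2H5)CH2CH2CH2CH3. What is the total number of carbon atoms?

8

Element totals:
  C: 8
  H: 18
  O: 1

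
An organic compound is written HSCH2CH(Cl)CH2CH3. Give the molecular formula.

C4H9ClS

Element totals:
  C: 4
  H: 9
  Cl: 1
  S: 1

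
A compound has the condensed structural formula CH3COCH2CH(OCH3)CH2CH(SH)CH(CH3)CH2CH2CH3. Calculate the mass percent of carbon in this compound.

62.02%

Element totals:
  C: 12
  H: 24
  O: 2
  S: 1
Molecular formula: C12H24O2S.
Molar mass = 232.382 g/mol.
Mass from C: 12 × 12.011 = 144.132 g/mol.
%C = 144.132 / 232.382 × 100 = 62.02%.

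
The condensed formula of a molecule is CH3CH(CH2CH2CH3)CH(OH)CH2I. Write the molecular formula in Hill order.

C7H15IO

Element totals:
  C: 7
  H: 15
  I: 1
  O: 1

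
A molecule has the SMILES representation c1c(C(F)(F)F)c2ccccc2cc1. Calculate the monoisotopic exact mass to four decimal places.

196.0500

Atom tally by fragment:
  naphthalene ring system core → C:10 H:8
  (− 1 ring H displaced by substituents)
  + CF3 → C:1 F:3
Element totals:
  C: 11
  H: 7
  F: 3
Molecular formula: C11H7F3.
  M = 11(12.0) + 7(1.007825) + 3(18.998403)
    = 132.000000 + 7.054775 + 56.995209 = 196.049984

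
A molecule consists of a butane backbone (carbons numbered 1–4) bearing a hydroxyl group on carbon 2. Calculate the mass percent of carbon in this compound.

Atom tally by fragment:
  CH3 → C:1 H:3
  CH(OH) → C:1 H:2 O:1
  CH2 → C:1 H:2
  CH3 → C:1 H:3
Element totals:
  C: 4
  H: 10
  O: 1
Molecular formula: C4H10O.
Molar mass = 74.123 g/mol.
Mass from C: 4 × 12.011 = 48.044 g/mol.
%C = 48.044 / 74.123 × 100 = 64.82%.

64.82%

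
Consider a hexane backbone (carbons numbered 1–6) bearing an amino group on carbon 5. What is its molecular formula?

C6H15N

Atom tally by fragment:
  CH3 → C:1 H:3
  CH2 → C:1 H:2
  CH2 → C:1 H:2
  CH2 → C:1 H:2
  CH(NH2) → C:1 H:3 N:1
  CH3 → C:1 H:3
Element totals:
  C: 6
  H: 15
  N: 1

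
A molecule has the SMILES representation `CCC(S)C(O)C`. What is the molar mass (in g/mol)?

Atom tally by fragment:
  CH3 → C:1 H:3
  CH2 → C:1 H:2
  CH(SH) → C:1 H:2 S:1
  CH(OH) → C:1 H:2 O:1
  CH3 → C:1 H:3
Element totals:
  C: 5
  H: 12
  O: 1
  S: 1
Molecular formula: C5H12OS.
  M = 5(12.011) + 12(1.008) + 15.999 + 32.06
    = 60.055 + 12.096 + 15.999 + 32.060 = 120.210

120.21 g/mol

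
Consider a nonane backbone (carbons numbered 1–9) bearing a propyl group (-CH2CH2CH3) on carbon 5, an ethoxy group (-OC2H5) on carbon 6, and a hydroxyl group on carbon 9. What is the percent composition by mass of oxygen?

13.89%

Atom tally by fragment:
  CH3 → C:1 H:3
  CH2 → C:1 H:2
  CH2 → C:1 H:2
  CH2 → C:1 H:2
  CH(CH2CH2CH3) → C:4 H:8
  CH(OC2H5) → C:3 H:6 O:1
  CH2 → C:1 H:2
  CH2 → C:1 H:2
  CH2OH → C:1 H:3 O:1
Element totals:
  C: 14
  H: 30
  O: 2
Molecular formula: C14H30O2.
Molar mass = 230.392 g/mol.
Mass from O: 2 × 15.999 = 31.998 g/mol.
%O = 31.998 / 230.392 × 100 = 13.89%.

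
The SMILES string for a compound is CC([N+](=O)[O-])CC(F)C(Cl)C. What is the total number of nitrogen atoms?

Atom tally by fragment:
  CH3 → C:1 H:3
  CH(NO2) → C:1 H:1 N:1 O:2
  CH2 → C:1 H:2
  CH(F) → C:1 H:1 F:1
  CH(Cl) → C:1 H:1 Cl:1
  CH3 → C:1 H:3
Element totals:
  C: 6
  H: 11
  Cl: 1
  F: 1
  N: 1
  O: 2

1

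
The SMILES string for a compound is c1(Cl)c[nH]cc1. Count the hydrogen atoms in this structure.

4

Atom tally by fragment:
  pyrrole ring core → C:4 H:5 N:1
  (− 1 ring H displaced by substituents)
  + Cl → Cl:1
Element totals:
  C: 4
  H: 4
  Cl: 1
  N: 1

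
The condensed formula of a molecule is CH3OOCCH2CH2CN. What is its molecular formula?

Atom tally by fragment:
  CH3OOCCH2 → C:3 H:5 O:2
  CH2CN → C:2 H:2 N:1
Element totals:
  C: 5
  H: 7
  N: 1
  O: 2

C5H7NO2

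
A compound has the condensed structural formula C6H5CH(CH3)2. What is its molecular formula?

Element totals:
  C: 9
  H: 12

C9H12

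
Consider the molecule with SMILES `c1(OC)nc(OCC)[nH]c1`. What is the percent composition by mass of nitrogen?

19.71%

Atom tally by fragment:
  imidazole ring core → C:3 H:4 N:2
  (− 2 ring H displaced by substituents)
  + OCH3 → C:1 H:3 O:1
  + OC2H5 → C:2 H:5 O:1
Element totals:
  C: 6
  H: 10
  N: 2
  O: 2
Molecular formula: C6H10N2O2.
Molar mass = 142.158 g/mol.
Mass from N: 2 × 14.007 = 28.014 g/mol.
%N = 28.014 / 142.158 × 100 = 19.71%.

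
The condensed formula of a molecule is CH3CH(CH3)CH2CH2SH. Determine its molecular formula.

C5H12S

Atom tally by fragment:
  CH3 → C:1 H:3
  CH(CH3) → C:2 H:4
  CH2 → C:1 H:2
  CH2SH → C:1 H:3 S:1
Element totals:
  C: 5
  H: 12
  S: 1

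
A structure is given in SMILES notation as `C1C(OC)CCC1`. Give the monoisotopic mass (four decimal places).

100.0888

Atom tally by fragment:
  cyclopentane ring core → C:5 H:10
  (− 1 ring H displaced by substituents)
  + OCH3 → C:1 H:3 O:1
Element totals:
  C: 6
  H: 12
  O: 1
Molecular formula: C6H12O.
  M = 6(12.0) + 12(1.007825) + 15.994915
    = 72.000000 + 12.093900 + 15.994915 = 100.088815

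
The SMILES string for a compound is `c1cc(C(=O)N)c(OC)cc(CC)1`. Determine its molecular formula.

C10H13NO2

Atom tally by fragment:
  benzene ring core → C:6 H:6
  (− 3 ring H displaced by substituents)
  + CONH2 → C:1 H:2 O:1 N:1
  + OCH3 → C:1 H:3 O:1
  + C2H5 → C:2 H:5
Element totals:
  C: 10
  H: 13
  N: 1
  O: 2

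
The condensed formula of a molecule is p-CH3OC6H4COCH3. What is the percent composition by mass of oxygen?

Atom tally by fragment:
  benzene ring core → C:6 H:6
  (− 2 ring H displaced by substituents)
  + OCH3 → C:1 H:3 O:1
  + COCH3 → C:2 H:3 O:1
Element totals:
  C: 9
  H: 10
  O: 2
Molecular formula: C9H10O2.
Molar mass = 150.177 g/mol.
Mass from O: 2 × 15.999 = 31.998 g/mol.
%O = 31.998 / 150.177 × 100 = 21.31%.

21.31%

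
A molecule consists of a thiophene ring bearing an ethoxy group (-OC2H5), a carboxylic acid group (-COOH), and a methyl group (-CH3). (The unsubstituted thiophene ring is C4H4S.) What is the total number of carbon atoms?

Atom tally by fragment:
  thiophene ring core → C:4 H:4 S:1
  (− 3 ring H displaced by substituents)
  + OC2H5 → C:2 H:5 O:1
  + COOH → C:1 H:1 O:2
  + CH3 → C:1 H:3
Element totals:
  C: 8
  H: 10
  O: 3
  S: 1

8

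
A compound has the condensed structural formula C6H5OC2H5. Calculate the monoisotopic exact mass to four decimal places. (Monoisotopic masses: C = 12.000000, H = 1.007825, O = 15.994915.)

Atom tally by fragment:
  benzene ring core → C:6 H:6
  (− 1 ring H displaced by substituents)
  + OC2H5 → C:2 H:5 O:1
Element totals:
  C: 8
  H: 10
  O: 1
Molecular formula: C8H10O.
  M = 8(12.0) + 10(1.007825) + 15.994915
    = 96.000000 + 10.078250 + 15.994915 = 122.073165

122.0732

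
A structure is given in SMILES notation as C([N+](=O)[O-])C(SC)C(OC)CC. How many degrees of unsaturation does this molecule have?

1

Atom tally by fragment:
  O2NCH2 → C:1 H:2 N:1 O:2
  CH(SCH3) → C:2 H:4 S:1
  CH(OCH3) → C:2 H:4 O:1
  CH2 → C:1 H:2
  CH3 → C:1 H:3
Element totals:
  C: 7
  H: 15
  N: 1
  O: 3
  S: 1
Molecular formula: C7H15NO3S.
DoU = (2C + 2 + N − H − X) / 2 = (2·7 + 2 + 1 − 15 − 0) / 2 = 1.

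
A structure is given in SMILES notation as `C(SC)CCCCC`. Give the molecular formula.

Atom tally by fragment:
  CH3SCH2 → C:2 H:5 S:1
  CH2 → C:1 H:2
  CH2 → C:1 H:2
  CH2 → C:1 H:2
  CH2 → C:1 H:2
  CH3 → C:1 H:3
Element totals:
  C: 7
  H: 16
  S: 1

C7H16S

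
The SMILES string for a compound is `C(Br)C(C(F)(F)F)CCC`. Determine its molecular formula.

C6H10BrF3

Atom tally by fragment:
  BrCH2 → C:1 H:2 Br:1
  CH(CF3) → C:2 H:1 F:3
  CH2 → C:1 H:2
  CH2 → C:1 H:2
  CH3 → C:1 H:3
Element totals:
  C: 6
  H: 10
  Br: 1
  F: 3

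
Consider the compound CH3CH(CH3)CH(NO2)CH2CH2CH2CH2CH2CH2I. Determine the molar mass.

Atom tally by fragment:
  CH3 → C:1 H:3
  CH(CH3) → C:2 H:4
  CH(NO2) → C:1 H:1 N:1 O:2
  CH2 → C:1 H:2
  CH2 → C:1 H:2
  CH2 → C:1 H:2
  CH2 → C:1 H:2
  CH2 → C:1 H:2
  CH2I → C:1 H:2 I:1
Element totals:
  C: 10
  H: 20
  I: 1
  N: 1
  O: 2
Molecular formula: C10H20INO2.
  M = 10(12.011) + 20(1.008) + 126.904 + 14.007 + 2(15.999)
    = 120.110 + 20.160 + 126.904 + 14.007 + 31.998 = 313.179

313.18 g/mol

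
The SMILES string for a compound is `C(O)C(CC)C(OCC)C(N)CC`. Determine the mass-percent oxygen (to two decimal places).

Atom tally by fragment:
  HOCH2 → C:1 H:3 O:1
  CH(C2H5) → C:3 H:6
  CH(OC2H5) → C:3 H:6 O:1
  CH(NH2) → C:1 H:3 N:1
  CH2 → C:1 H:2
  CH3 → C:1 H:3
Element totals:
  C: 10
  H: 23
  N: 1
  O: 2
Molecular formula: C10H23NO2.
Molar mass = 189.299 g/mol.
Mass from O: 2 × 15.999 = 31.998 g/mol.
%O = 31.998 / 189.299 × 100 = 16.90%.

16.90%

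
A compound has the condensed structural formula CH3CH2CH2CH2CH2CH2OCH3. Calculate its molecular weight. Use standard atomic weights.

Atom tally by fragment:
  CH3 → C:1 H:3
  CH2 → C:1 H:2
  CH2 → C:1 H:2
  CH2 → C:1 H:2
  CH2 → C:1 H:2
  CH2OCH3 → C:2 H:5 O:1
Element totals:
  C: 7
  H: 16
  O: 1
Molecular formula: C7H16O.
  M = 7(12.011) + 16(1.008) + 15.999
    = 84.077 + 16.128 + 15.999 = 116.204

116.20 g/mol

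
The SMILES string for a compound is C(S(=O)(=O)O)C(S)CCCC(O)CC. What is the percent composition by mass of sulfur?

26.46%

Atom tally by fragment:
  HO3SCH2 → C:1 H:3 S:1 O:3
  CH(SH) → C:1 H:2 S:1
  CH2 → C:1 H:2
  CH2 → C:1 H:2
  CH2 → C:1 H:2
  CH(OH) → C:1 H:2 O:1
  CH2 → C:1 H:2
  CH3 → C:1 H:3
Element totals:
  C: 8
  H: 18
  O: 4
  S: 2
Molecular formula: C8H18O4S2.
Molar mass = 242.348 g/mol.
Mass from S: 2 × 32.06 = 64.120 g/mol.
%S = 64.120 / 242.348 × 100 = 26.46%.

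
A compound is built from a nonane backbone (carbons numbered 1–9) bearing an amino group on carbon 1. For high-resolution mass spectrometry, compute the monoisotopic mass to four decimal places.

Atom tally by fragment:
  H2NCH2 → C:1 H:4 N:1
  CH2 → C:1 H:2
  CH2 → C:1 H:2
  CH2 → C:1 H:2
  CH2 → C:1 H:2
  CH2 → C:1 H:2
  CH2 → C:1 H:2
  CH2 → C:1 H:2
  CH3 → C:1 H:3
Element totals:
  C: 9
  H: 21
  N: 1
Molecular formula: C9H21N.
  M = 9(12.0) + 21(1.007825) + 14.003074
    = 108.000000 + 21.164325 + 14.003074 = 143.167399

143.1674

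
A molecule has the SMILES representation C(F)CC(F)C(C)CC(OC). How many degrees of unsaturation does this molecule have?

Atom tally by fragment:
  FCH2 → C:1 H:2 F:1
  CH2 → C:1 H:2
  CH(F) → C:1 H:1 F:1
  CH(CH3) → C:2 H:4
  CH2 → C:1 H:2
  CH2OCH3 → C:2 H:5 O:1
Element totals:
  C: 8
  H: 16
  F: 2
  O: 1
Molecular formula: C8H16F2O.
DoU = (2C + 2 + N − H − X) / 2 = (2·8 + 2 + 0 − 16 − 2) / 2 = 0.

0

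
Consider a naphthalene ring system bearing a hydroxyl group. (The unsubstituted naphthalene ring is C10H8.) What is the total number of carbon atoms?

Atom tally by fragment:
  naphthalene ring system core → C:10 H:8
  (− 1 ring H displaced by substituents)
  + OH → O:1 H:1
Element totals:
  C: 10
  H: 8
  O: 1

10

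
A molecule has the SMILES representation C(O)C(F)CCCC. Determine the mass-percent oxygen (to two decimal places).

13.31%

Atom tally by fragment:
  HOCH2 → C:1 H:3 O:1
  CH(F) → C:1 H:1 F:1
  CH2 → C:1 H:2
  CH2 → C:1 H:2
  CH2 → C:1 H:2
  CH3 → C:1 H:3
Element totals:
  C: 6
  H: 13
  F: 1
  O: 1
Molecular formula: C6H13FO.
Molar mass = 120.167 g/mol.
Mass from O: 1 × 15.999 = 15.999 g/mol.
%O = 15.999 / 120.167 × 100 = 13.31%.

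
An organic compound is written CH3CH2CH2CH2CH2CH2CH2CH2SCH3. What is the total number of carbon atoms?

Element totals:
  C: 9
  H: 20
  S: 1

9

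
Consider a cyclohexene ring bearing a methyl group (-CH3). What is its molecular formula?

C7H12

Atom tally by fragment:
  cyclohexene ring core → C:6 H:10
  (− 1 ring H displaced by substituents)
  + CH3 → C:1 H:3
Element totals:
  C: 7
  H: 12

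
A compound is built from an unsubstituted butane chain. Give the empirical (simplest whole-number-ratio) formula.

C2H5

Atom tally by fragment:
  CH3 → C:1 H:3
  CH2 → C:1 H:2
  CH2 → C:1 H:2
  CH3 → C:1 H:3
Element totals:
  C: 4
  H: 10
Molecular formula: C4H10.
gcd of subscripts = 2; dividing each by 2:
  C: 4/2 = 2
  H: 10/2 = 5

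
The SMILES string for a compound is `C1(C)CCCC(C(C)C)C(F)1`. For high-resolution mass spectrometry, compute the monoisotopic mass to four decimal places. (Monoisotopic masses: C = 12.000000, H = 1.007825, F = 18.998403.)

158.1471

Atom tally by fragment:
  cyclohexane ring core → C:6 H:12
  (− 3 ring H displaced by substituents)
  + CH3 → C:1 H:3
  + CH(CH3)2 → C:3 H:7
  + F → F:1
Element totals:
  C: 10
  H: 19
  F: 1
Molecular formula: C10H19F.
  M = 10(12.0) + 19(1.007825) + 18.998403
    = 120.000000 + 19.148675 + 18.998403 = 158.147078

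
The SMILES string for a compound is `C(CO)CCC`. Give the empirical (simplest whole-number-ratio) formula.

C5H12O

Atom tally by fragment:
  HOCH2CH2 → C:2 H:5 O:1
  CH2 → C:1 H:2
  CH2 → C:1 H:2
  CH3 → C:1 H:3
Element totals:
  C: 5
  H: 12
  O: 1
Molecular formula: C5H12O.
gcd of subscripts (5, 12, 1) = 1, so the empirical formula equals the molecular formula.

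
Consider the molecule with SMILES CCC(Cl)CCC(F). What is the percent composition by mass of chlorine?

25.58%

Atom tally by fragment:
  CH3 → C:1 H:3
  CH2 → C:1 H:2
  CH(Cl) → C:1 H:1 Cl:1
  CH2 → C:1 H:2
  CH2 → C:1 H:2
  CH2F → C:1 H:2 F:1
Element totals:
  C: 6
  H: 12
  Cl: 1
  F: 1
Molecular formula: C6H12ClF.
Molar mass = 138.610 g/mol.
Mass from Cl: 1 × 35.45 = 35.450 g/mol.
%Cl = 35.450 / 138.610 × 100 = 25.58%.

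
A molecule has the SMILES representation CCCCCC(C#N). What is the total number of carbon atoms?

7

Atom tally by fragment:
  CH3 → C:1 H:3
  CH2 → C:1 H:2
  CH2 → C:1 H:2
  CH2 → C:1 H:2
  CH2 → C:1 H:2
  CH2CN → C:2 H:2 N:1
Element totals:
  C: 7
  H: 13
  N: 1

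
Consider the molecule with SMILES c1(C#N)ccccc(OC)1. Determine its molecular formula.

Atom tally by fragment:
  benzene ring core → C:6 H:6
  (− 2 ring H displaced by substituents)
  + CN → C:1 N:1
  + OCH3 → C:1 H:3 O:1
Element totals:
  C: 8
  H: 7
  N: 1
  O: 1

C8H7NO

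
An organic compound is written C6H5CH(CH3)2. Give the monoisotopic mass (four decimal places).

Atom tally by fragment:
  benzene ring core → C:6 H:6
  (− 1 ring H displaced by substituents)
  + CH(CH3)2 → C:3 H:7
Element totals:
  C: 9
  H: 12
Molecular formula: C9H12.
  M = 9(12.0) + 12(1.007825)
    = 108.000000 + 12.093900 = 120.093900

120.0939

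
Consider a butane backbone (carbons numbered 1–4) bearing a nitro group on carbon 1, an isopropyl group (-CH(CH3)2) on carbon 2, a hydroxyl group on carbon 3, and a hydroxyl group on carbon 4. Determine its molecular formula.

C7H15NO4

Atom tally by fragment:
  O2NCH2 → C:1 H:2 N:1 O:2
  CH(CH(CH3)2) → C:4 H:8
  CH(OH) → C:1 H:2 O:1
  CH2OH → C:1 H:3 O:1
Element totals:
  C: 7
  H: 15
  N: 1
  O: 4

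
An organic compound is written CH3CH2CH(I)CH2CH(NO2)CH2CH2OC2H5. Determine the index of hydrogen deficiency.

Atom tally by fragment:
  CH3 → C:1 H:3
  CH2 → C:1 H:2
  CH(I) → C:1 H:1 I:1
  CH2 → C:1 H:2
  CH(NO2) → C:1 H:1 N:1 O:2
  CH2 → C:1 H:2
  CH2OC2H5 → C:3 H:7 O:1
Element totals:
  C: 9
  H: 18
  I: 1
  N: 1
  O: 3
Molecular formula: C9H18INO3.
DoU = (2C + 2 + N − H − X) / 2 = (2·9 + 2 + 1 − 18 − 1) / 2 = 1.

1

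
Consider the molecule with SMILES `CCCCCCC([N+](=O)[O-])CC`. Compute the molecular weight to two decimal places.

173.26 g/mol

Atom tally by fragment:
  CH3 → C:1 H:3
  CH2 → C:1 H:2
  CH2 → C:1 H:2
  CH2 → C:1 H:2
  CH2 → C:1 H:2
  CH2 → C:1 H:2
  CH(NO2) → C:1 H:1 N:1 O:2
  CH2 → C:1 H:2
  CH3 → C:1 H:3
Element totals:
  C: 9
  H: 19
  N: 1
  O: 2
Molecular formula: C9H19NO2.
  M = 9(12.011) + 19(1.008) + 14.007 + 2(15.999)
    = 108.099 + 19.152 + 14.007 + 31.998 = 173.256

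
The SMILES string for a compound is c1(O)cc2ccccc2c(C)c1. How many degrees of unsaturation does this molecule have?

Atom tally by fragment:
  naphthalene ring system core → C:10 H:8
  (− 2 ring H displaced by substituents)
  + OH → O:1 H:1
  + CH3 → C:1 H:3
Element totals:
  C: 11
  H: 10
  O: 1
Molecular formula: C11H10O.
DoU = (2C + 2 + N − H − X) / 2 = (2·11 + 2 + 0 − 10 − 0) / 2 = 7.

7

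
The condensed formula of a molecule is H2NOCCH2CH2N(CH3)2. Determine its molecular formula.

Atom tally by fragment:
  H2NOCCH2 → C:2 H:4 O:1 N:1
  CH2N(CH3)2 → C:3 H:8 N:1
Element totals:
  C: 5
  H: 12
  N: 2
  O: 1

C5H12N2O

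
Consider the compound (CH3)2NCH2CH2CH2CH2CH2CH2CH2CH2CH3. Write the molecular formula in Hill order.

Atom tally by fragment:
  (CH3)2NCH2 → C:3 H:8 N:1
  CH2 → C:1 H:2
  CH2 → C:1 H:2
  CH2 → C:1 H:2
  CH2 → C:1 H:2
  CH2 → C:1 H:2
  CH2 → C:1 H:2
  CH2 → C:1 H:2
  CH3 → C:1 H:3
Element totals:
  C: 11
  H: 25
  N: 1

C11H25N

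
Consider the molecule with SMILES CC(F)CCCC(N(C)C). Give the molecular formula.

C8H18FN

Atom tally by fragment:
  CH3 → C:1 H:3
  CH(F) → C:1 H:1 F:1
  CH2 → C:1 H:2
  CH2 → C:1 H:2
  CH2 → C:1 H:2
  CH2N(CH3)2 → C:3 H:8 N:1
Element totals:
  C: 8
  H: 18
  F: 1
  N: 1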